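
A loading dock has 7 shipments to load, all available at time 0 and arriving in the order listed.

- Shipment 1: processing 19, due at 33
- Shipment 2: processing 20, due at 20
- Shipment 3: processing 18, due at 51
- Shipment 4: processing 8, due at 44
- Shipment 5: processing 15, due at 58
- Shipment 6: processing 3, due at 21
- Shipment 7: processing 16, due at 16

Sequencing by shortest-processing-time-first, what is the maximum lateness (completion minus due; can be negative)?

79

SPT (increasing processing time): Shipment 6 Shipment 4 Shipment 5 Shipment 7 Shipment 3 Shipment 1 Shipment 2.
Shipment 6: 0→3, due 21, lateness -18
Shipment 4: 3→11, due 44, lateness -33
Shipment 5: 11→26, due 58, lateness -32
Shipment 7: 26→42, due 16, lateness 26
Shipment 3: 42→60, due 51, lateness 9
Shipment 1: 60→79, due 33, lateness 46
Shipment 2: 79→99, due 20, lateness 79
Maximum = 79.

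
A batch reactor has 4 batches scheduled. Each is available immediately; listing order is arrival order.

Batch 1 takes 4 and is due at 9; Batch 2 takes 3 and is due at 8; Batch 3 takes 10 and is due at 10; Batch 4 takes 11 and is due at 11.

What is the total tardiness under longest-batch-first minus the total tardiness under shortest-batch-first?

LPT (decreasing processing time): Batch 4 Batch 3 Batch 1 Batch 2.
Batch 4: 0→11, due 11, tardiness 0
Batch 3: 11→21, due 10, tardiness 11
Batch 1: 21→25, due 9, tardiness 16
Batch 2: 25→28, due 8, tardiness 20
Sum = 0+11+16+20 = 47.
SPT (increasing processing time): Batch 2 Batch 1 Batch 3 Batch 4.
Batch 2: 0→3, due 8, tardiness 0
Batch 1: 3→7, due 9, tardiness 0
Batch 3: 7→17, due 10, tardiness 7
Batch 4: 17→28, due 11, tardiness 17
Sum = 0+0+7+17 = 24.
Difference = 47 − 24 = 23.

23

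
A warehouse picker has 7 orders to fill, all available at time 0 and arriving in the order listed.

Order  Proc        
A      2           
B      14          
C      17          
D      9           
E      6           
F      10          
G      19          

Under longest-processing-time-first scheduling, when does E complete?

75

LPT (decreasing processing time): G C B F D E A.
G: 0→19
C: 19→36
B: 36→50
F: 50→60
D: 60→69
E: 69→75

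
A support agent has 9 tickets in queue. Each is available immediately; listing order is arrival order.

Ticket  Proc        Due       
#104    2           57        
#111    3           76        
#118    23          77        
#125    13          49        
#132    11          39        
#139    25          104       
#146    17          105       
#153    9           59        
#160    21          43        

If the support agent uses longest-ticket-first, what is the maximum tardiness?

LPT (decreasing processing time): #139 #118 #160 #146 #125 #132 #153 #111 #104.
#139: 0→25, due 104, tardiness 0
#118: 25→48, due 77, tardiness 0
#160: 48→69, due 43, tardiness 26
#146: 69→86, due 105, tardiness 0
#125: 86→99, due 49, tardiness 50
#132: 99→110, due 39, tardiness 71
#153: 110→119, due 59, tardiness 60
#111: 119→122, due 76, tardiness 46
#104: 122→124, due 57, tardiness 67
Maximum = 71.

71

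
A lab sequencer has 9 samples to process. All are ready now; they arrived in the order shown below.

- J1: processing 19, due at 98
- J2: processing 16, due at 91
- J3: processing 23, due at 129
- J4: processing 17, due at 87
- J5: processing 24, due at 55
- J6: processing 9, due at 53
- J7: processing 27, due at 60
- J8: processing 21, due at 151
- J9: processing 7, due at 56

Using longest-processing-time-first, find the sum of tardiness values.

LPT (decreasing processing time): J7 J5 J3 J8 J1 J4 J2 J6 J9.
J7: 0→27, due 60, tardiness 0
J5: 27→51, due 55, tardiness 0
J3: 51→74, due 129, tardiness 0
J8: 74→95, due 151, tardiness 0
J1: 95→114, due 98, tardiness 16
J4: 114→131, due 87, tardiness 44
J2: 131→147, due 91, tardiness 56
J6: 147→156, due 53, tardiness 103
J9: 156→163, due 56, tardiness 107
Sum = 0+0+0+0+16+44+56+103+107 = 326.

326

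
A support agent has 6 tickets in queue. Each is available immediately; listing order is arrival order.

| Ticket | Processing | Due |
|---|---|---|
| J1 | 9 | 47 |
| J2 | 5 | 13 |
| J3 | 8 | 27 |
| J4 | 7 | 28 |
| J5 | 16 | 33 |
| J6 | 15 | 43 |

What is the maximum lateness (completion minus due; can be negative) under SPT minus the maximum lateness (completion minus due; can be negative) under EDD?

14

SPT (increasing processing time): J2 J4 J3 J1 J6 J5.
J2: 0→5, due 13, lateness -8
J4: 5→12, due 28, lateness -16
J3: 12→20, due 27, lateness -7
J1: 20→29, due 47, lateness -18
J6: 29→44, due 43, lateness 1
J5: 44→60, due 33, lateness 27
Maximum = 27.
EDD (increasing due date): J2 J3 J4 J5 J6 J1.
J2: 0→5, due 13, lateness -8
J3: 5→13, due 27, lateness -14
J4: 13→20, due 28, lateness -8
J5: 20→36, due 33, lateness 3
J6: 36→51, due 43, lateness 8
J1: 51→60, due 47, lateness 13
Maximum = 13.
Difference = 27 − 13 = 14.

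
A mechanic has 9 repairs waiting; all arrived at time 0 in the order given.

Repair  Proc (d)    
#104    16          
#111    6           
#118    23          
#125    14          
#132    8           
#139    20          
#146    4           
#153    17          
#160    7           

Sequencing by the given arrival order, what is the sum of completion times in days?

FIFO (arrival order): #104 #111 #118 #125 #132 #139 #146 #153 #160.
#104: 0→16
#111: 16→22
#118: 22→45
#125: 45→59
#132: 59→67
#139: 67→87
#146: 87→91
#153: 91→108
#160: 108→115
Sum = 16+22+45+59+67+87+91+108+115 = 610.

610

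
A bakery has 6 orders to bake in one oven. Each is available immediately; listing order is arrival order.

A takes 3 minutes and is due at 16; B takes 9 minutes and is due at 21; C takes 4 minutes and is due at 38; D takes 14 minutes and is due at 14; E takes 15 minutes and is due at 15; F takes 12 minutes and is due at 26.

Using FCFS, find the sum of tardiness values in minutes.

77

FIFO (arrival order): A B C D E F.
A: 0→3, due 16, tardiness 0
B: 3→12, due 21, tardiness 0
C: 12→16, due 38, tardiness 0
D: 16→30, due 14, tardiness 16
E: 30→45, due 15, tardiness 30
F: 45→57, due 26, tardiness 31
Sum = 0+0+0+16+30+31 = 77.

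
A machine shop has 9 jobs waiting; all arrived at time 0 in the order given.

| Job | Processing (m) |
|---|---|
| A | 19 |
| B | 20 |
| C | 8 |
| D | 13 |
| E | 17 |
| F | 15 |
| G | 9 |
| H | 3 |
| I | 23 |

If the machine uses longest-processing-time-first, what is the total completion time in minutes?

LPT (decreasing processing time): I B A E F D G C H.
I: 0→23
B: 23→43
A: 43→62
E: 62→79
F: 79→94
D: 94→107
G: 107→116
C: 116→124
H: 124→127
Sum = 23+43+62+79+94+107+116+124+127 = 775.

775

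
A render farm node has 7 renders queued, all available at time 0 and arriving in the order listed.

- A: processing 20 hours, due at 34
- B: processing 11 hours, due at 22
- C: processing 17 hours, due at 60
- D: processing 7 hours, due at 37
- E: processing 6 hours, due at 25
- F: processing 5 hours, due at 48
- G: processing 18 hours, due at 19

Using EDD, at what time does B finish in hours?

29

EDD (increasing due date): G B E A D F C.
G: 0→18
B: 18→29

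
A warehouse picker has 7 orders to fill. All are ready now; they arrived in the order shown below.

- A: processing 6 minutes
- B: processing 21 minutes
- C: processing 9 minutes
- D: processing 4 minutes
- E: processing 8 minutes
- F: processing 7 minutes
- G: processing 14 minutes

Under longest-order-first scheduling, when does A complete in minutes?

65

LPT (decreasing processing time): B G C E F A D.
B: 0→21
G: 21→35
C: 35→44
E: 44→52
F: 52→59
A: 59→65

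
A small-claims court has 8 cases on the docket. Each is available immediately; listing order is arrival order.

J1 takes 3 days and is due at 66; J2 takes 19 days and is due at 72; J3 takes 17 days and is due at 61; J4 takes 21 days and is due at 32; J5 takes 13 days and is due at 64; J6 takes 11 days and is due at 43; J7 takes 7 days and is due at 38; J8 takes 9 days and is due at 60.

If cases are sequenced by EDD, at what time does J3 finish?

EDD (increasing due date): J4 J7 J6 J8 J3 J5 J1 J2.
J4: 0→21
J7: 21→28
J6: 28→39
J8: 39→48
J3: 48→65

65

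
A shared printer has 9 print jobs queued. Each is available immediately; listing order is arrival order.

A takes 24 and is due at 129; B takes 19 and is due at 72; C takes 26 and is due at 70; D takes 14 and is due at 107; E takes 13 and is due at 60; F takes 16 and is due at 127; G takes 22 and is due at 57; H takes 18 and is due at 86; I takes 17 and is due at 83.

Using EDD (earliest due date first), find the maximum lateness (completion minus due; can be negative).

EDD (increasing due date): G E C B I H D F A.
G: 0→22, due 57, lateness -35
E: 22→35, due 60, lateness -25
C: 35→61, due 70, lateness -9
B: 61→80, due 72, lateness 8
I: 80→97, due 83, lateness 14
H: 97→115, due 86, lateness 29
D: 115→129, due 107, lateness 22
F: 129→145, due 127, lateness 18
A: 145→169, due 129, lateness 40
Maximum = 40.

40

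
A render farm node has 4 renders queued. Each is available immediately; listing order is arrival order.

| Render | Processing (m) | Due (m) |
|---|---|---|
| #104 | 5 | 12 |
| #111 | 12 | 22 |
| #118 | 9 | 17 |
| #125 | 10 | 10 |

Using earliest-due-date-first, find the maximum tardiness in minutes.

14

EDD (increasing due date): #125 #104 #118 #111.
#125: 0→10, due 10, tardiness 0
#104: 10→15, due 12, tardiness 3
#118: 15→24, due 17, tardiness 7
#111: 24→36, due 22, tardiness 14
Maximum = 14.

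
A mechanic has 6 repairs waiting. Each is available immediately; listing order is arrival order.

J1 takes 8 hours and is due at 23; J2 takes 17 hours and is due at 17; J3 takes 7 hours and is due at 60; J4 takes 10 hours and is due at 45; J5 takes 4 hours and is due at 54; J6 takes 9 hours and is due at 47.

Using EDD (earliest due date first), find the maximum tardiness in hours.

EDD (increasing due date): J2 J1 J4 J6 J5 J3.
J2: 0→17, due 17, tardiness 0
J1: 17→25, due 23, tardiness 2
J4: 25→35, due 45, tardiness 0
J6: 35→44, due 47, tardiness 0
J5: 44→48, due 54, tardiness 0
J3: 48→55, due 60, tardiness 0
Maximum = 2.

2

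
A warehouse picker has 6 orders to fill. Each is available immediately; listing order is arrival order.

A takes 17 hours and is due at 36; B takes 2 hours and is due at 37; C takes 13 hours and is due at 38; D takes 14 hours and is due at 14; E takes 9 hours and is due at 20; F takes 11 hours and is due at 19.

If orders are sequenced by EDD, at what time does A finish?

EDD (increasing due date): D F E A B C.
D: 0→14
F: 14→25
E: 25→34
A: 34→51

51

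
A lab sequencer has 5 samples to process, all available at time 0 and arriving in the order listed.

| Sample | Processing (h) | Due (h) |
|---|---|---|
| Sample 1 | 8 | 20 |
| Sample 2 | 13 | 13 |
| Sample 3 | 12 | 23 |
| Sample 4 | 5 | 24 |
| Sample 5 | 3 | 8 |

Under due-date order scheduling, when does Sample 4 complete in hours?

41

EDD (increasing due date): Sample 5 Sample 2 Sample 1 Sample 3 Sample 4.
Sample 5: 0→3
Sample 2: 3→16
Sample 1: 16→24
Sample 3: 24→36
Sample 4: 36→41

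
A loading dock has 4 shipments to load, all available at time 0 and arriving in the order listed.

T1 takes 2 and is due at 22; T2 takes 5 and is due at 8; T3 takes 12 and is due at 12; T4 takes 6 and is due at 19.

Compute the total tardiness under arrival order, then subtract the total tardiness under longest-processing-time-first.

-5

FIFO (arrival order): T1 T2 T3 T4.
T1: 0→2, due 22, tardiness 0
T2: 2→7, due 8, tardiness 0
T3: 7→19, due 12, tardiness 7
T4: 19→25, due 19, tardiness 6
Sum = 0+0+7+6 = 13.
LPT (decreasing processing time): T3 T4 T2 T1.
T3: 0→12, due 12, tardiness 0
T4: 12→18, due 19, tardiness 0
T2: 18→23, due 8, tardiness 15
T1: 23→25, due 22, tardiness 3
Sum = 0+0+15+3 = 18.
Difference = 13 − 18 = -5.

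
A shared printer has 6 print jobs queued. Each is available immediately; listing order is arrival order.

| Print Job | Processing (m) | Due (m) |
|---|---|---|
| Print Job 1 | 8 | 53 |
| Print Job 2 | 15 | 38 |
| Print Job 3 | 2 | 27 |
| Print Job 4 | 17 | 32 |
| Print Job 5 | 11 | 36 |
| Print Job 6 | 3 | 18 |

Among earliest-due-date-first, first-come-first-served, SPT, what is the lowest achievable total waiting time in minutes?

EDD (increasing due date): Print Job 6 Print Job 3 Print Job 4 Print Job 5 Print Job 2 Print Job 1.
Print Job 6: waits 0, runs 0→3
Print Job 3: waits 3, runs 3→5
Print Job 4: waits 5, runs 5→22
Print Job 5: waits 22, runs 22→33
Print Job 2: waits 33, runs 33→48
Print Job 1: waits 48, runs 48→56
Sum = 0+3+5+22+33+48 = 111.
FIFO (arrival order): Print Job 1 Print Job 2 Print Job 3 Print Job 4 Print Job 5 Print Job 6.
Print Job 1: waits 0, runs 0→8
Print Job 2: waits 8, runs 8→23
Print Job 3: waits 23, runs 23→25
Print Job 4: waits 25, runs 25→42
Print Job 5: waits 42, runs 42→53
Print Job 6: waits 53, runs 53→56
Sum = 0+8+23+25+42+53 = 151.
SPT (increasing processing time): Print Job 3 Print Job 6 Print Job 1 Print Job 5 Print Job 2 Print Job 4.
Print Job 3: waits 0, runs 0→2
Print Job 6: waits 2, runs 2→5
Print Job 1: waits 5, runs 5→13
Print Job 5: waits 13, runs 13→24
Print Job 2: waits 24, runs 24→39
Print Job 4: waits 39, runs 39→56
Sum = 0+2+5+13+24+39 = 83.
EDD 111, FIFO 151, SPT 83 → minimum 83.

83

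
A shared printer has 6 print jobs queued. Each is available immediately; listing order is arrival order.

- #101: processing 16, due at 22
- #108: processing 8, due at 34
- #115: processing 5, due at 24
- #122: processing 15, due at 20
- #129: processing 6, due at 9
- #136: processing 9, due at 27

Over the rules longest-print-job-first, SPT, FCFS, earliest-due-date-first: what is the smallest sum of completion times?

165

LPT (decreasing processing time): #101 #122 #136 #108 #129 #115.
#101: 0→16
#122: 16→31
#136: 31→40
#108: 40→48
#129: 48→54
#115: 54→59
Sum = 16+31+40+48+54+59 = 248.
SPT (increasing processing time): #115 #129 #108 #136 #122 #101.
#115: 0→5
#129: 5→11
#108: 11→19
#136: 19→28
#122: 28→43
#101: 43→59
Sum = 5+11+19+28+43+59 = 165.
FIFO (arrival order): #101 #108 #115 #122 #129 #136.
#101: 0→16
#108: 16→24
#115: 24→29
#122: 29→44
#129: 44→50
#136: 50→59
Sum = 16+24+29+44+50+59 = 222.
EDD (increasing due date): #129 #122 #101 #115 #136 #108.
#129: 0→6
#122: 6→21
#101: 21→37
#115: 37→42
#136: 42→51
#108: 51→59
Sum = 6+21+37+42+51+59 = 216.
LPT 248, SPT 165, FIFO 222, EDD 216 → minimum 165.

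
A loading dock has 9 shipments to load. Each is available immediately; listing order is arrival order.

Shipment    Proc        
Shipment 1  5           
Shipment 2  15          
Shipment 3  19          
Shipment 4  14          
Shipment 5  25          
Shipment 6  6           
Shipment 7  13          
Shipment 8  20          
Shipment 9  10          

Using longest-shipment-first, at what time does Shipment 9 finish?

LPT (decreasing processing time): Shipment 5 Shipment 8 Shipment 3 Shipment 2 Shipment 4 Shipment 7 Shipment 9 Shipment 6 Shipment 1.
Shipment 5: 0→25
Shipment 8: 25→45
Shipment 3: 45→64
Shipment 2: 64→79
Shipment 4: 79→93
Shipment 7: 93→106
Shipment 9: 106→116

116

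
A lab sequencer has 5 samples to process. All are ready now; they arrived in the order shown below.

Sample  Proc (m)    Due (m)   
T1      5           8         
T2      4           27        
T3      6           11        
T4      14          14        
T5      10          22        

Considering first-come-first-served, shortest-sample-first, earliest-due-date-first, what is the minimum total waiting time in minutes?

FIFO (arrival order): T1 T2 T3 T4 T5.
T1: waits 0, runs 0→5
T2: waits 5, runs 5→9
T3: waits 9, runs 9→15
T4: waits 15, runs 15→29
T5: waits 29, runs 29→39
Sum = 0+5+9+15+29 = 58.
SPT (increasing processing time): T2 T1 T3 T5 T4.
T2: waits 0, runs 0→4
T1: waits 4, runs 4→9
T3: waits 9, runs 9→15
T5: waits 15, runs 15→25
T4: waits 25, runs 25→39
Sum = 0+4+9+15+25 = 53.
EDD (increasing due date): T1 T3 T4 T5 T2.
T1: waits 0, runs 0→5
T3: waits 5, runs 5→11
T4: waits 11, runs 11→25
T5: waits 25, runs 25→35
T2: waits 35, runs 35→39
Sum = 0+5+11+25+35 = 76.
FIFO 58, SPT 53, EDD 76 → minimum 53.

53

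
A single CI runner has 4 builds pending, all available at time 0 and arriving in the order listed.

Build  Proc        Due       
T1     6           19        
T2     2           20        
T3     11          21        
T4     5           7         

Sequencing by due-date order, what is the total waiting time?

29

EDD (increasing due date): T4 T1 T2 T3.
T4: waits 0, runs 0→5
T1: waits 5, runs 5→11
T2: waits 11, runs 11→13
T3: waits 13, runs 13→24
Sum = 0+5+11+13 = 29.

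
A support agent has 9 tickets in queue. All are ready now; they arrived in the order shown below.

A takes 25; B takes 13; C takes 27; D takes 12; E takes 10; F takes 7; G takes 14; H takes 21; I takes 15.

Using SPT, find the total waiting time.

SPT (increasing processing time): F E D B G I H A C.
F: waits 0, runs 0→7
E: waits 7, runs 7→17
D: waits 17, runs 17→29
B: waits 29, runs 29→42
G: waits 42, runs 42→56
I: waits 56, runs 56→71
H: waits 71, runs 71→92
A: waits 92, runs 92→117
C: waits 117, runs 117→144
Sum = 0+7+17+29+42+56+71+92+117 = 431.

431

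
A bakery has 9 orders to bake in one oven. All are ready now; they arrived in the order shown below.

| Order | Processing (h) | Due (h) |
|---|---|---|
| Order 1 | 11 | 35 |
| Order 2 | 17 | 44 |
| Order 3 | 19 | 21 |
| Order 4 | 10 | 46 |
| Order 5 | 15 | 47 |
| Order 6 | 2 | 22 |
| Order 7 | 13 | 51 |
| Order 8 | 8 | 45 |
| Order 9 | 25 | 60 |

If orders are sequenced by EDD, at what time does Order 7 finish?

EDD (increasing due date): Order 3 Order 6 Order 1 Order 2 Order 8 Order 4 Order 5 Order 7 Order 9.
Order 3: 0→19
Order 6: 19→21
Order 1: 21→32
Order 2: 32→49
Order 8: 49→57
Order 4: 57→67
Order 5: 67→82
Order 7: 82→95

95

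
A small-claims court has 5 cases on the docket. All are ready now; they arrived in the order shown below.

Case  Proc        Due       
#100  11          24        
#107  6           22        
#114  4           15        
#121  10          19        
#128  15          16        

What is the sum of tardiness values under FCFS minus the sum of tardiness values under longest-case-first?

FIFO (arrival order): #100 #107 #114 #121 #128.
#100: 0→11, due 24, tardiness 0
#107: 11→17, due 22, tardiness 0
#114: 17→21, due 15, tardiness 6
#121: 21→31, due 19, tardiness 12
#128: 31→46, due 16, tardiness 30
Sum = 0+0+6+12+30 = 48.
LPT (decreasing processing time): #128 #100 #121 #107 #114.
#128: 0→15, due 16, tardiness 0
#100: 15→26, due 24, tardiness 2
#121: 26→36, due 19, tardiness 17
#107: 36→42, due 22, tardiness 20
#114: 42→46, due 15, tardiness 31
Sum = 0+2+17+20+31 = 70.
Difference = 48 − 70 = -22.

-22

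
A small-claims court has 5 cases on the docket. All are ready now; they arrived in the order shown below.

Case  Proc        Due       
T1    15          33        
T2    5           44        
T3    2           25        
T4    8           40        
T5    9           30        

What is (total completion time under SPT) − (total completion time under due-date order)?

-25

SPT (increasing processing time): T3 T2 T4 T5 T1.
T3: 0→2
T2: 2→7
T4: 7→15
T5: 15→24
T1: 24→39
Sum = 2+7+15+24+39 = 87.
EDD (increasing due date): T3 T5 T1 T4 T2.
T3: 0→2
T5: 2→11
T1: 11→26
T4: 26→34
T2: 34→39
Sum = 2+11+26+34+39 = 112.
Difference = 87 − 112 = -25.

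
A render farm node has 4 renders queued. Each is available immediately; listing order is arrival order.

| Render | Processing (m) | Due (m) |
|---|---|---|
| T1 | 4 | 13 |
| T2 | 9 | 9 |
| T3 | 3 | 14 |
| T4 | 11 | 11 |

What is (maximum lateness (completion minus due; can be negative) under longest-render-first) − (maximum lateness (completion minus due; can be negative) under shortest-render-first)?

LPT (decreasing processing time): T4 T2 T1 T3.
T4: 0→11, due 11, lateness 0
T2: 11→20, due 9, lateness 11
T1: 20→24, due 13, lateness 11
T3: 24→27, due 14, lateness 13
Maximum = 13.
SPT (increasing processing time): T3 T1 T2 T4.
T3: 0→3, due 14, lateness -11
T1: 3→7, due 13, lateness -6
T2: 7→16, due 9, lateness 7
T4: 16→27, due 11, lateness 16
Maximum = 16.
Difference = 13 − 16 = -3.

-3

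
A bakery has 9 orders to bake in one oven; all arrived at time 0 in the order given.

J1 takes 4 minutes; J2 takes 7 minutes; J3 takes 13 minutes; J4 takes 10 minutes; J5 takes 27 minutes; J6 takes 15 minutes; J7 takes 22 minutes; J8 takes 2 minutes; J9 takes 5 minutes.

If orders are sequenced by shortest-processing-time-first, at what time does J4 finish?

SPT (increasing processing time): J8 J1 J9 J2 J4 J3 J6 J7 J5.
J8: 0→2
J1: 2→6
J9: 6→11
J2: 11→18
J4: 18→28

28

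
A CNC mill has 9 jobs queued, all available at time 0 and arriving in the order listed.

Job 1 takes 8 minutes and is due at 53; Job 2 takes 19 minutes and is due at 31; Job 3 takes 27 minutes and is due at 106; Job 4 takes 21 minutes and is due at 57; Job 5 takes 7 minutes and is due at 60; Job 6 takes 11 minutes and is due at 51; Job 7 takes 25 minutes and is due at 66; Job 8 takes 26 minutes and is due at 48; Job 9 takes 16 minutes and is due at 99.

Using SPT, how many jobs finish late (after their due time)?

SPT (increasing processing time): Job 5 Job 1 Job 6 Job 9 Job 2 Job 4 Job 7 Job 8 Job 3.
Job 5: 0→7, due 60, tardiness 0
Job 1: 7→15, due 53, tardiness 0
Job 6: 15→26, due 51, tardiness 0
Job 9: 26→42, due 99, tardiness 0
Job 2: 42→61, due 31, tardiness 30
Job 4: 61→82, due 57, tardiness 25
Job 7: 82→107, due 66, tardiness 41
Job 8: 107→133, due 48, tardiness 85
Job 3: 133→160, due 106, tardiness 54
Late jobs: 5.

5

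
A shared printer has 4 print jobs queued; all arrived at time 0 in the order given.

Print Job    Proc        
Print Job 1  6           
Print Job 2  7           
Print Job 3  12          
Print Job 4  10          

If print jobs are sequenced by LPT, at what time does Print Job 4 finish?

LPT (decreasing processing time): Print Job 3 Print Job 4 Print Job 2 Print Job 1.
Print Job 3: 0→12
Print Job 4: 12→22

22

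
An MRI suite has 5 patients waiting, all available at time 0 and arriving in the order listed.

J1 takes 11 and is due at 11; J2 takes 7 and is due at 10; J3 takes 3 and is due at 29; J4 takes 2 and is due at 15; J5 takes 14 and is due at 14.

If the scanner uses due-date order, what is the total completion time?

128

EDD (increasing due date): J2 J1 J5 J4 J3.
J2: 0→7
J1: 7→18
J5: 18→32
J4: 32→34
J3: 34→37
Sum = 7+18+32+34+37 = 128.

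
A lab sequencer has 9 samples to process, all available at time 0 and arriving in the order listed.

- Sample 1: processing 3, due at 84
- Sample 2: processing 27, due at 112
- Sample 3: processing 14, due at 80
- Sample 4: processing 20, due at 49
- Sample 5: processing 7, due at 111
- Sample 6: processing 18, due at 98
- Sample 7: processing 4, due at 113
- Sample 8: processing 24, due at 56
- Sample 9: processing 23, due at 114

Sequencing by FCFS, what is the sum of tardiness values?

FIFO (arrival order): Sample 1 Sample 2 Sample 3 Sample 4 Sample 5 Sample 6 Sample 7 Sample 8 Sample 9.
Sample 1: 0→3, due 84, tardiness 0
Sample 2: 3→30, due 112, tardiness 0
Sample 3: 30→44, due 80, tardiness 0
Sample 4: 44→64, due 49, tardiness 15
Sample 5: 64→71, due 111, tardiness 0
Sample 6: 71→89, due 98, tardiness 0
Sample 7: 89→93, due 113, tardiness 0
Sample 8: 93→117, due 56, tardiness 61
Sample 9: 117→140, due 114, tardiness 26
Sum = 0+0+0+15+0+0+0+61+26 = 102.

102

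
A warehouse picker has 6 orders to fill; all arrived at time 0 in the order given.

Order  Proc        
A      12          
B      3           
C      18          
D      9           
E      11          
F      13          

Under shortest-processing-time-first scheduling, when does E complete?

23

SPT (increasing processing time): B D E A F C.
B: 0→3
D: 3→12
E: 12→23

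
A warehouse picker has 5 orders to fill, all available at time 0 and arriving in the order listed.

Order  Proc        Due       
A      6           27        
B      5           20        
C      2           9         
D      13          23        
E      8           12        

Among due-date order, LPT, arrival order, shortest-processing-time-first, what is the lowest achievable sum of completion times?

77

EDD (increasing due date): C E B D A.
C: 0→2
E: 2→10
B: 10→15
D: 15→28
A: 28→34
Sum = 2+10+15+28+34 = 89.
LPT (decreasing processing time): D E A B C.
D: 0→13
E: 13→21
A: 21→27
B: 27→32
C: 32→34
Sum = 13+21+27+32+34 = 127.
FIFO (arrival order): A B C D E.
A: 0→6
B: 6→11
C: 11→13
D: 13→26
E: 26→34
Sum = 6+11+13+26+34 = 90.
SPT (increasing processing time): C B A E D.
C: 0→2
B: 2→7
A: 7→13
E: 13→21
D: 21→34
Sum = 2+7+13+21+34 = 77.
EDD 89, LPT 127, FIFO 90, SPT 77 → minimum 77.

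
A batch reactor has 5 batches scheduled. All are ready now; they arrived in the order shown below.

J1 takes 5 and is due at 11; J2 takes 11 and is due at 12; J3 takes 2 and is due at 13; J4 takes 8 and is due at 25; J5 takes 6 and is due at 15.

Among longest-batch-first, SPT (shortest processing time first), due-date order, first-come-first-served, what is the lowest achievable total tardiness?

LPT (decreasing processing time): J2 J4 J5 J1 J3.
J2: 0→11, due 12, tardiness 0
J4: 11→19, due 25, tardiness 0
J5: 19→25, due 15, tardiness 10
J1: 25→30, due 11, tardiness 19
J3: 30→32, due 13, tardiness 19
Sum = 0+0+10+19+19 = 48.
SPT (increasing processing time): J3 J1 J5 J4 J2.
J3: 0→2, due 13, tardiness 0
J1: 2→7, due 11, tardiness 0
J5: 7→13, due 15, tardiness 0
J4: 13→21, due 25, tardiness 0
J2: 21→32, due 12, tardiness 20
Sum = 0+0+0+0+20 = 20.
EDD (increasing due date): J1 J2 J3 J5 J4.
J1: 0→5, due 11, tardiness 0
J2: 5→16, due 12, tardiness 4
J3: 16→18, due 13, tardiness 5
J5: 18→24, due 15, tardiness 9
J4: 24→32, due 25, tardiness 7
Sum = 0+4+5+9+7 = 25.
FIFO (arrival order): J1 J2 J3 J4 J5.
J1: 0→5, due 11, tardiness 0
J2: 5→16, due 12, tardiness 4
J3: 16→18, due 13, tardiness 5
J4: 18→26, due 25, tardiness 1
J5: 26→32, due 15, tardiness 17
Sum = 0+4+5+1+17 = 27.
LPT 48, SPT 20, EDD 25, FIFO 27 → minimum 20.

20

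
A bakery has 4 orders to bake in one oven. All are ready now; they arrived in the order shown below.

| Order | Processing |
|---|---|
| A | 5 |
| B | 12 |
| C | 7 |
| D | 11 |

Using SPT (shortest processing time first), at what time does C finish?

12

SPT (increasing processing time): A C D B.
A: 0→5
C: 5→12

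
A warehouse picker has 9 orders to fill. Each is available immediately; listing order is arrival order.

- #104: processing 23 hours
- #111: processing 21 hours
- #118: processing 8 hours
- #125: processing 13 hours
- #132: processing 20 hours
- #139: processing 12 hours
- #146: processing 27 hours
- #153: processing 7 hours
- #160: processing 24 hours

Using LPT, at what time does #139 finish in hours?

140

LPT (decreasing processing time): #146 #160 #104 #111 #132 #125 #139 #118 #153.
#146: 0→27
#160: 27→51
#104: 51→74
#111: 74→95
#132: 95→115
#125: 115→128
#139: 128→140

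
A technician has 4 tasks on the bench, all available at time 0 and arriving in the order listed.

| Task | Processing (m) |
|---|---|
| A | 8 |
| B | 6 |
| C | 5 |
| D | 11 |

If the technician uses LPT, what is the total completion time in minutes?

85

LPT (decreasing processing time): D A B C.
D: 0→11
A: 11→19
B: 19→25
C: 25→30
Sum = 11+19+25+30 = 85.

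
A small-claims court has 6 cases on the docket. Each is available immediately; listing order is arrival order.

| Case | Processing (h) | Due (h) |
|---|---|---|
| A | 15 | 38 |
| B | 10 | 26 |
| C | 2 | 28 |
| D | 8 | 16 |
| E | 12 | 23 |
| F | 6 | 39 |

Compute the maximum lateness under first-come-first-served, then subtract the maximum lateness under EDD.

10

FIFO (arrival order): A B C D E F.
A: 0→15, due 38, lateness -23
B: 15→25, due 26, lateness -1
C: 25→27, due 28, lateness -1
D: 27→35, due 16, lateness 19
E: 35→47, due 23, lateness 24
F: 47→53, due 39, lateness 14
Maximum = 24.
EDD (increasing due date): D E B C A F.
D: 0→8, due 16, lateness -8
E: 8→20, due 23, lateness -3
B: 20→30, due 26, lateness 4
C: 30→32, due 28, lateness 4
A: 32→47, due 38, lateness 9
F: 47→53, due 39, lateness 14
Maximum = 14.
Difference = 24 − 14 = 10.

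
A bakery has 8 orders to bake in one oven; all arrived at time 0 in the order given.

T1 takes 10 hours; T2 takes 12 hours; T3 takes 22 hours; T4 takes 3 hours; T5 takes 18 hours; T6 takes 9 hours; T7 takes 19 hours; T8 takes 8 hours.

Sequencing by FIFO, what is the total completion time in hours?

456

FIFO (arrival order): T1 T2 T3 T4 T5 T6 T7 T8.
T1: 0→10
T2: 10→22
T3: 22→44
T4: 44→47
T5: 47→65
T6: 65→74
T7: 74→93
T8: 93→101
Sum = 10+22+44+47+65+74+93+101 = 456.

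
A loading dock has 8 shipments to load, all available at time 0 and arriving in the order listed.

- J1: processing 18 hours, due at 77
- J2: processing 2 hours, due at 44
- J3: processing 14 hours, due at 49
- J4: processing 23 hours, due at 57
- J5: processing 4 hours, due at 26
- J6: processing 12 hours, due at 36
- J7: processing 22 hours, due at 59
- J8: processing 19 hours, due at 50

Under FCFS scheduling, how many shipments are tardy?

FIFO (arrival order): J1 J2 J3 J4 J5 J6 J7 J8.
J1: 0→18, due 77, tardiness 0
J2: 18→20, due 44, tardiness 0
J3: 20→34, due 49, tardiness 0
J4: 34→57, due 57, tardiness 0
J5: 57→61, due 26, tardiness 35
J6: 61→73, due 36, tardiness 37
J7: 73→95, due 59, tardiness 36
J8: 95→114, due 50, tardiness 64
Late shipments: 4.

4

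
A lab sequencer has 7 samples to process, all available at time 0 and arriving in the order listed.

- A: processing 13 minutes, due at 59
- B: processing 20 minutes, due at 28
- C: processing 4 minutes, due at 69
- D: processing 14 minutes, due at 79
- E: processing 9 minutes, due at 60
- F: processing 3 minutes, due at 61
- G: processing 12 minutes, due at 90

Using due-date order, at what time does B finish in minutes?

EDD (increasing due date): B A E F C D G.
B: 0→20

20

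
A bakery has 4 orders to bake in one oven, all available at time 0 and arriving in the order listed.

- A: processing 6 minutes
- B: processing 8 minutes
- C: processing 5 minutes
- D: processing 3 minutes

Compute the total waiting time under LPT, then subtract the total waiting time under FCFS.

LPT (decreasing processing time): B A C D.
B: waits 0, runs 0→8
A: waits 8, runs 8→14
C: waits 14, runs 14→19
D: waits 19, runs 19→22
Sum = 0+8+14+19 = 41.
FIFO (arrival order): A B C D.
A: waits 0, runs 0→6
B: waits 6, runs 6→14
C: waits 14, runs 14→19
D: waits 19, runs 19→22
Sum = 0+6+14+19 = 39.
Difference = 41 − 39 = 2.

2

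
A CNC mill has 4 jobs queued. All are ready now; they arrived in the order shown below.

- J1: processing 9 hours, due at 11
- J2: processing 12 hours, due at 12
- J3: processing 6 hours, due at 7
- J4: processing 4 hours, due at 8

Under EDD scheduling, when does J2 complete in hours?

31

EDD (increasing due date): J3 J4 J1 J2.
J3: 0→6
J4: 6→10
J1: 10→19
J2: 19→31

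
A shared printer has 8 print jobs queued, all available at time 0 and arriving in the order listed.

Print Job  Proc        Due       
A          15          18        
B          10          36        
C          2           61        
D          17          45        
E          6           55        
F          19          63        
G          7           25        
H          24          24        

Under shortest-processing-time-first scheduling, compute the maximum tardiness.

SPT (increasing processing time): C E G B A D F H.
C: 0→2, due 61, tardiness 0
E: 2→8, due 55, tardiness 0
G: 8→15, due 25, tardiness 0
B: 15→25, due 36, tardiness 0
A: 25→40, due 18, tardiness 22
D: 40→57, due 45, tardiness 12
F: 57→76, due 63, tardiness 13
H: 76→100, due 24, tardiness 76
Maximum = 76.

76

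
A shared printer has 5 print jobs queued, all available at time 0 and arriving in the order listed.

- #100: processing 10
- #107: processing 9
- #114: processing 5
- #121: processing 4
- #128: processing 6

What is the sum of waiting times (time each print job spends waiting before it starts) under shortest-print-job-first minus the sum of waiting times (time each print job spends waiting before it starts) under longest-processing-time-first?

-32

SPT (increasing processing time): #121 #114 #128 #107 #100.
#121: waits 0, runs 0→4
#114: waits 4, runs 4→9
#128: waits 9, runs 9→15
#107: waits 15, runs 15→24
#100: waits 24, runs 24→34
Sum = 0+4+9+15+24 = 52.
LPT (decreasing processing time): #100 #107 #128 #114 #121.
#100: waits 0, runs 0→10
#107: waits 10, runs 10→19
#128: waits 19, runs 19→25
#114: waits 25, runs 25→30
#121: waits 30, runs 30→34
Sum = 0+10+19+25+30 = 84.
Difference = 52 − 84 = -32.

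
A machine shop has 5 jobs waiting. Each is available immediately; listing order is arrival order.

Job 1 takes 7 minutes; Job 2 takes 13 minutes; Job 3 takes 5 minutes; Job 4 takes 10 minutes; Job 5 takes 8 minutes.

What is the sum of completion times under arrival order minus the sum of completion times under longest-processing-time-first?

-18

FIFO (arrival order): Job 1 Job 2 Job 3 Job 4 Job 5.
Job 1: 0→7
Job 2: 7→20
Job 3: 20→25
Job 4: 25→35
Job 5: 35→43
Sum = 7+20+25+35+43 = 130.
LPT (decreasing processing time): Job 2 Job 4 Job 5 Job 1 Job 3.
Job 2: 0→13
Job 4: 13→23
Job 5: 23→31
Job 1: 31→38
Job 3: 38→43
Sum = 13+23+31+38+43 = 148.
Difference = 130 − 148 = -18.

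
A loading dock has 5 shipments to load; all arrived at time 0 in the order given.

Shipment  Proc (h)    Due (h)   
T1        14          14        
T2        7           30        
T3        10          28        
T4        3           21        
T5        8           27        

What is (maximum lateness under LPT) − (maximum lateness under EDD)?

LPT (decreasing processing time): T1 T3 T5 T2 T4.
T1: 0→14, due 14, lateness 0
T3: 14→24, due 28, lateness -4
T5: 24→32, due 27, lateness 5
T2: 32→39, due 30, lateness 9
T4: 39→42, due 21, lateness 21
Maximum = 21.
EDD (increasing due date): T1 T4 T5 T3 T2.
T1: 0→14, due 14, lateness 0
T4: 14→17, due 21, lateness -4
T5: 17→25, due 27, lateness -2
T3: 25→35, due 28, lateness 7
T2: 35→42, due 30, lateness 12
Maximum = 12.
Difference = 21 − 12 = 9.

9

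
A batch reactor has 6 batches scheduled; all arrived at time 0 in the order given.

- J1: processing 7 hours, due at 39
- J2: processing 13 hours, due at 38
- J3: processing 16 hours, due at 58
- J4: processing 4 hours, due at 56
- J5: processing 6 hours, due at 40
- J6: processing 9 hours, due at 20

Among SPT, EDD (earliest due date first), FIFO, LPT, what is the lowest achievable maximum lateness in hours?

-3

SPT (increasing processing time): J4 J5 J1 J6 J2 J3.
J4: 0→4, due 56, lateness -52
J5: 4→10, due 40, lateness -30
J1: 10→17, due 39, lateness -22
J6: 17→26, due 20, lateness 6
J2: 26→39, due 38, lateness 1
J3: 39→55, due 58, lateness -3
Maximum = 6.
EDD (increasing due date): J6 J2 J1 J5 J4 J3.
J6: 0→9, due 20, lateness -11
J2: 9→22, due 38, lateness -16
J1: 22→29, due 39, lateness -10
J5: 29→35, due 40, lateness -5
J4: 35→39, due 56, lateness -17
J3: 39→55, due 58, lateness -3
Maximum = -3.
FIFO (arrival order): J1 J2 J3 J4 J5 J6.
J1: 0→7, due 39, lateness -32
J2: 7→20, due 38, lateness -18
J3: 20→36, due 58, lateness -22
J4: 36→40, due 56, lateness -16
J5: 40→46, due 40, lateness 6
J6: 46→55, due 20, lateness 35
Maximum = 35.
LPT (decreasing processing time): J3 J2 J6 J1 J5 J4.
J3: 0→16, due 58, lateness -42
J2: 16→29, due 38, lateness -9
J6: 29→38, due 20, lateness 18
J1: 38→45, due 39, lateness 6
J5: 45→51, due 40, lateness 11
J4: 51→55, due 56, lateness -1
Maximum = 18.
SPT 6, EDD -3, FIFO 35, LPT 18 → minimum -3.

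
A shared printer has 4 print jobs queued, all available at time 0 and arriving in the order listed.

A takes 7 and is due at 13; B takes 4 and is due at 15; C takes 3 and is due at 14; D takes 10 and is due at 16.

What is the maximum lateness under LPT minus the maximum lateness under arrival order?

2

LPT (decreasing processing time): D A B C.
D: 0→10, due 16, lateness -6
A: 10→17, due 13, lateness 4
B: 17→21, due 15, lateness 6
C: 21→24, due 14, lateness 10
Maximum = 10.
FIFO (arrival order): A B C D.
A: 0→7, due 13, lateness -6
B: 7→11, due 15, lateness -4
C: 11→14, due 14, lateness 0
D: 14→24, due 16, lateness 8
Maximum = 8.
Difference = 10 − 8 = 2.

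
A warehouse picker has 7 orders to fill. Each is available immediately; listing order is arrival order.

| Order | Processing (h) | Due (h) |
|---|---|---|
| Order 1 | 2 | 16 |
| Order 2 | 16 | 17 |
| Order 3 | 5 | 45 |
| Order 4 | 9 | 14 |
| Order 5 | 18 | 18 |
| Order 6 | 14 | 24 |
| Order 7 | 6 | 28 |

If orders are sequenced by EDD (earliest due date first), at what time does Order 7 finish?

65

EDD (increasing due date): Order 4 Order 1 Order 2 Order 5 Order 6 Order 7 Order 3.
Order 4: 0→9
Order 1: 9→11
Order 2: 11→27
Order 5: 27→45
Order 6: 45→59
Order 7: 59→65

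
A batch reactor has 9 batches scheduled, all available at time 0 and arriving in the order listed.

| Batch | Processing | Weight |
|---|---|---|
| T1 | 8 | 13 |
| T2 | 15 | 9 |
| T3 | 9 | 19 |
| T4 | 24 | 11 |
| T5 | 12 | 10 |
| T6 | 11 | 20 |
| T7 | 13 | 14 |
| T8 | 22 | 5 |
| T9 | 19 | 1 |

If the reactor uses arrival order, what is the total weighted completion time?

FIFO (arrival order): T1 T2 T3 T4 T5 T6 T7 T8 T9.
T1: finishes 8, weight 13, w·C = 104
T2: finishes 23, weight 9, w·C = 207
T3: finishes 32, weight 19, w·C = 608
T4: finishes 56, weight 11, w·C = 616
T5: finishes 68, weight 10, w·C = 680
T6: finishes 79, weight 20, w·C = 1580
T7: finishes 92, weight 14, w·C = 1288
T8: finishes 114, weight 5, w·C = 570
T9: finishes 133, weight 1, w·C = 133
Sum = 104+207+608+616+680+1580+1288+570+133 = 5786.

5786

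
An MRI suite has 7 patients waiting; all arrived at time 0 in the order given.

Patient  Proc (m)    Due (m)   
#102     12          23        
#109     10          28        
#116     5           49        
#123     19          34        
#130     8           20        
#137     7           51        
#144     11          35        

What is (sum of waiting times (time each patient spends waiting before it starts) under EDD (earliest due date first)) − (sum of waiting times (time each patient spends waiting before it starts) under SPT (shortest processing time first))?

EDD (increasing due date): #130 #102 #109 #123 #144 #116 #137.
#130: waits 0, runs 0→8
#102: waits 8, runs 8→20
#109: waits 20, runs 20→30
#123: waits 30, runs 30→49
#144: waits 49, runs 49→60
#116: waits 60, runs 60→65
#137: waits 65, runs 65→72
Sum = 0+8+20+30+49+60+65 = 232.
SPT (increasing processing time): #116 #137 #130 #109 #144 #102 #123.
#116: waits 0, runs 0→5
#137: waits 5, runs 5→12
#130: waits 12, runs 12→20
#109: waits 20, runs 20→30
#144: waits 30, runs 30→41
#102: waits 41, runs 41→53
#123: waits 53, runs 53→72
Sum = 0+5+12+20+30+41+53 = 161.
Difference = 232 − 161 = 71.

71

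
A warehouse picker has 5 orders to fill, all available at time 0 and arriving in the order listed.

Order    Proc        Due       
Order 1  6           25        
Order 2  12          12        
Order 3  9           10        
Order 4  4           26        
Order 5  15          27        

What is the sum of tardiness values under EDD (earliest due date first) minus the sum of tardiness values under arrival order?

-12

EDD (increasing due date): Order 3 Order 2 Order 1 Order 4 Order 5.
Order 3: 0→9, due 10, tardiness 0
Order 2: 9→21, due 12, tardiness 9
Order 1: 21→27, due 25, tardiness 2
Order 4: 27→31, due 26, tardiness 5
Order 5: 31→46, due 27, tardiness 19
Sum = 0+9+2+5+19 = 35.
FIFO (arrival order): Order 1 Order 2 Order 3 Order 4 Order 5.
Order 1: 0→6, due 25, tardiness 0
Order 2: 6→18, due 12, tardiness 6
Order 3: 18→27, due 10, tardiness 17
Order 4: 27→31, due 26, tardiness 5
Order 5: 31→46, due 27, tardiness 19
Sum = 0+6+17+5+19 = 47.
Difference = 35 − 47 = -12.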